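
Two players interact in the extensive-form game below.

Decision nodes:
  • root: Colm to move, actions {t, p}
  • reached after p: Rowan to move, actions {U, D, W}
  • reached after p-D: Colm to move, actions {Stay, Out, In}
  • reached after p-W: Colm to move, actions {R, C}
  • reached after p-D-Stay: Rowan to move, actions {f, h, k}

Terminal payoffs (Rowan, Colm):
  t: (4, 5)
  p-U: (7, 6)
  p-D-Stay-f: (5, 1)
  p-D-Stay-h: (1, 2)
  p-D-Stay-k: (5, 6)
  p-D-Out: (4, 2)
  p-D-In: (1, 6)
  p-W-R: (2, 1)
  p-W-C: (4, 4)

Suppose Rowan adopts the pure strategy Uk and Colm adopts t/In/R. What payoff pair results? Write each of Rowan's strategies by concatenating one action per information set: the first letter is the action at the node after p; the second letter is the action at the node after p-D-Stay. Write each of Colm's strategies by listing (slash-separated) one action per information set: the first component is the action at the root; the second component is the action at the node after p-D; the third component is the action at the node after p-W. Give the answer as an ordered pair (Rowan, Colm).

(4, 5)

Trace the play path from the root:
  Colm plays t
→ terminal payoff (4, 5).
(Rowan's choice at the node after p is never reached on this path, so it doesn't affect the outcome.)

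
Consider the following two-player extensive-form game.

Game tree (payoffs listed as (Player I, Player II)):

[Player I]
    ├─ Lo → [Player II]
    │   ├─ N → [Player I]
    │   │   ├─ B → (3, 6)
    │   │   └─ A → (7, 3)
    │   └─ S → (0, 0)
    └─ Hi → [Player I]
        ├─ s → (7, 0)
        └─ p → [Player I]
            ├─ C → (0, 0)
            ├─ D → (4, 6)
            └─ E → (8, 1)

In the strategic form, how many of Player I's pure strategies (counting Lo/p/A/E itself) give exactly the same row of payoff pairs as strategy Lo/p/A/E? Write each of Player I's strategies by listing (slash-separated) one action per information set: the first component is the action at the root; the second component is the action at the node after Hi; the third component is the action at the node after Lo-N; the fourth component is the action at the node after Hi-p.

6

Row for Lo/p/A/E (columns N, S): (7,3) (0,0).
Under Lo/p/A/E, Player I's choice at the node after Hi and at the node after Hi-p can never be reached regardless of what Player II does, so varying those choices leaves every outcome unchanged.
Holding the reachable choices fixed and varying the unreachable ones freely already gives 2 × 3 = 6 equivalent strategies.
No other strategy reproduces this row, so those 6 are the full class: Lo/s/A/C, Lo/s/A/D, Lo/s/A/E, Lo/p/A/C, Lo/p/A/D, Lo/p/A/E.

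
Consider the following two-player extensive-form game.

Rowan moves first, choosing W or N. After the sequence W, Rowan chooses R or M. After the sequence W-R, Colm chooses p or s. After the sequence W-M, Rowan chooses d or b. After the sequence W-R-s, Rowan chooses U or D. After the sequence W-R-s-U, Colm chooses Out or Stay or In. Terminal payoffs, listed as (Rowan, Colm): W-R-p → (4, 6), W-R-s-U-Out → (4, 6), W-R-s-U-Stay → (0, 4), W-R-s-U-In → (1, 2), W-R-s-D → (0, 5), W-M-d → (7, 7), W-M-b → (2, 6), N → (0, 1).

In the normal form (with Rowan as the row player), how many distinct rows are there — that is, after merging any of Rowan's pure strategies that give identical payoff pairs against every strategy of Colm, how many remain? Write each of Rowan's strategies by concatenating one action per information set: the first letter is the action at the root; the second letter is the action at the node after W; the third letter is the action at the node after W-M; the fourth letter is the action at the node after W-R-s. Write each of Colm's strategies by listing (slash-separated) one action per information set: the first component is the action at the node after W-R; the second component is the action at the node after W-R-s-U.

Rowan has 16 pure strategies: WRdU, WRdD, WRbU, WRbD, WMdU, WMdD, WMbU, WMbD, NRdU, NRdD, NRbU, NRbD, NMdU, NMdD, NMbU, NMbD. Columns: p/Out, p/Stay, p/In, s/Out, s/Stay, s/In.
{WRdU, WRbU} → row (4,6) (4,6) (4,6) (4,6) (0,4) (1,2)
{WRdD, WRbD} → row (4,6) (4,6) (4,6) (0,5) (0,5) (0,5)
{WMdU, WMdD} → row (7,7) (7,7) (7,7) (7,7) (7,7) (7,7)
{WMbU, WMbD} → row (2,6) (2,6) (2,6) (2,6) (2,6) (2,6)
{NRdU, NRdD, NRbU, NRbD, NMdU, NMdD, NMbU, NMbD} → row (0,1) (0,1) (0,1) (0,1) (0,1) (0,1)
That's 5 distinct rows out of 16 strategies.

5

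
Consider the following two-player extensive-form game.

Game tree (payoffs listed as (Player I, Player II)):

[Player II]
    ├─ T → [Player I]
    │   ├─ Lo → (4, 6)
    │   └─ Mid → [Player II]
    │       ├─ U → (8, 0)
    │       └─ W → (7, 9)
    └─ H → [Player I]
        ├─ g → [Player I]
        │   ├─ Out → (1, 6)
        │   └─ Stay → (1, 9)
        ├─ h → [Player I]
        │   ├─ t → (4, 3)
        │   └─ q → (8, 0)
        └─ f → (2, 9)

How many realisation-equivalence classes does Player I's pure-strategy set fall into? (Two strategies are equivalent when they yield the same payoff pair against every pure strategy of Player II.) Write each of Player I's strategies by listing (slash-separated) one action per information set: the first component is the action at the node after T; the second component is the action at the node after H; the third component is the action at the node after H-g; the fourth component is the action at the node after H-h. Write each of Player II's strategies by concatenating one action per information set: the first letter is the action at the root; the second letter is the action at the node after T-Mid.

Player I has 24 pure strategies: Lo/g/Out/t, Lo/g/Out/q, Lo/g/Stay/t, Lo/g/Stay/q, Lo/h/Out/t, Lo/h/Out/q, Lo/h/Stay/t, Lo/h/Stay/q, Lo/f/Out/t, Lo/f/Out/q, Lo/f/Stay/t, Lo/f/Stay/q, Mid/g/Out/t, Mid/g/Out/q, Mid/g/Stay/t, Mid/g/Stay/q, Mid/h/Out/t, Mid/h/Out/q, Mid/h/Stay/t, Mid/h/Stay/q, Mid/f/Out/t, Mid/f/Out/q, Mid/f/Stay/t, Mid/f/Stay/q. Columns: TU, TW, HU, HW.
{Lo/g/Out/t, Lo/g/Out/q} → row (4,6) (4,6) (1,6) (1,6)
{Lo/g/Stay/t, Lo/g/Stay/q} → row (4,6) (4,6) (1,9) (1,9)
{Lo/h/Out/t, Lo/h/Stay/t} → row (4,6) (4,6) (4,3) (4,3)
{Lo/h/Out/q, Lo/h/Stay/q} → row (4,6) (4,6) (8,0) (8,0)
{Lo/f/Out/t, Lo/f/Out/q, Lo/f/Stay/t, Lo/f/Stay/q} → row (4,6) (4,6) (2,9) (2,9)
{Mid/g/Out/t, Mid/g/Out/q} → row (8,0) (7,9) (1,6) (1,6)
{Mid/g/Stay/t, Mid/g/Stay/q} → row (8,0) (7,9) (1,9) (1,9)
{Mid/h/Out/t, Mid/h/Stay/t} → row (8,0) (7,9) (4,3) (4,3)
{Mid/h/Out/q, Mid/h/Stay/q} → row (8,0) (7,9) (8,0) (8,0)
{Mid/f/Out/t, Mid/f/Out/q, Mid/f/Stay/t, Mid/f/Stay/q} → row (8,0) (7,9) (2,9) (2,9)
That's 10 distinct rows out of 24 strategies.

10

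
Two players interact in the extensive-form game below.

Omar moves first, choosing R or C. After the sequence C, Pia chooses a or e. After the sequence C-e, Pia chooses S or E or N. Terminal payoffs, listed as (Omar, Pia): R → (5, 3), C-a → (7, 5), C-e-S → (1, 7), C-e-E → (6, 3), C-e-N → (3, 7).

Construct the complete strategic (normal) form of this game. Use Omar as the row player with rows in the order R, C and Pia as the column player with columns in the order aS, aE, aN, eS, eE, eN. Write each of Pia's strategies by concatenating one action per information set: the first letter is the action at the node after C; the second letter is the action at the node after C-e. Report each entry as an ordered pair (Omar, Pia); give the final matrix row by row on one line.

           aS       aE       aN       eS       eE       eN
   R    (5,3)    (5,3)    (5,3)    (5,3)    (5,3)    (5,3)
   C    (7,5)    (7,5)    (7,5)    (1,7)    (6,3)    (3,7)

R: (5,3) (5,3) (5,3) (5,3) (5,3) (5,3) | C: (7,5) (7,5) (7,5) (1,7) (6,3) (3,7)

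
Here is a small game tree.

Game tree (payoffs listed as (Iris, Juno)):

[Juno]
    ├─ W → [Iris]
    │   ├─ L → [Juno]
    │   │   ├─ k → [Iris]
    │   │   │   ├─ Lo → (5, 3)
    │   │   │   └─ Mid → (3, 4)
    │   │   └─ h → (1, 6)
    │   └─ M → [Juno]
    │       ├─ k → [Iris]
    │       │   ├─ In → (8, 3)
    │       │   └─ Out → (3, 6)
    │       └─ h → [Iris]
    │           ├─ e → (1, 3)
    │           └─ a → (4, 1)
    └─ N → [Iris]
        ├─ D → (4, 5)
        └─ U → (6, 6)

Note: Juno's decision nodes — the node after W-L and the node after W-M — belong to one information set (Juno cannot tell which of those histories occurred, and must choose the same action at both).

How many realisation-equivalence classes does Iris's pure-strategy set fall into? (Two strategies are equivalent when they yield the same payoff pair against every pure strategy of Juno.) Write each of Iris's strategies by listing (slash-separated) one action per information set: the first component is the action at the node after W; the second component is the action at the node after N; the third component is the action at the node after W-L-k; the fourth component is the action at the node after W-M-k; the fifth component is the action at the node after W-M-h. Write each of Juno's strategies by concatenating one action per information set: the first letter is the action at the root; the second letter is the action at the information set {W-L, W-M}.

Iris has 32 pure strategies: L/D/Lo/In/e, L/D/Lo/In/a, L/D/Lo/Out/e, L/D/Lo/Out/a, L/D/Mid/In/e, L/D/Mid/In/a, L/D/Mid/Out/e, L/D/Mid/Out/a, L/U/Lo/In/e, L/U/Lo/In/a, L/U/Lo/Out/e, L/U/Lo/Out/a, L/U/Mid/In/e, L/U/Mid/In/a, L/U/Mid/Out/e, L/U/Mid/Out/a, M/D/Lo/In/e, M/D/Lo/In/a, M/D/Lo/Out/e, M/D/Lo/Out/a, M/D/Mid/In/e, M/D/Mid/In/a, M/D/Mid/Out/e, M/D/Mid/Out/a, M/U/Lo/In/e, M/U/Lo/In/a, M/U/Lo/Out/e, M/U/Lo/Out/a, M/U/Mid/In/e, M/U/Mid/In/a, M/U/Mid/Out/e, M/U/Mid/Out/a. Columns: Wk, Wh, Nk, Nh.
{L/D/Lo/In/e, L/D/Lo/In/a, L/D/Lo/Out/e, L/D/Lo/Out/a} → row (5,3) (1,6) (4,5) (4,5)
{L/D/Mid/In/e, L/D/Mid/In/a, L/D/Mid/Out/e, L/D/Mid/Out/a} → row (3,4) (1,6) (4,5) (4,5)
{L/U/Lo/In/e, L/U/Lo/In/a, L/U/Lo/Out/e, L/U/Lo/Out/a} → row (5,3) (1,6) (6,6) (6,6)
{L/U/Mid/In/e, L/U/Mid/In/a, L/U/Mid/Out/e, L/U/Mid/Out/a} → row (3,4) (1,6) (6,6) (6,6)
{M/D/Lo/In/e, M/D/Mid/In/e} → row (8,3) (1,3) (4,5) (4,5)
{M/D/Lo/In/a, M/D/Mid/In/a} → row (8,3) (4,1) (4,5) (4,5)
{M/D/Lo/Out/e, M/D/Mid/Out/e} → row (3,6) (1,3) (4,5) (4,5)
{M/D/Lo/Out/a, M/D/Mid/Out/a} → row (3,6) (4,1) (4,5) (4,5)
{M/U/Lo/In/e, M/U/Mid/In/e} → row (8,3) (1,3) (6,6) (6,6)
{M/U/Lo/In/a, M/U/Mid/In/a} → row (8,3) (4,1) (6,6) (6,6)
{M/U/Lo/Out/e, M/U/Mid/Out/e} → row (3,6) (1,3) (6,6) (6,6)
{M/U/Lo/Out/a, M/U/Mid/Out/a} → row (3,6) (4,1) (6,6) (6,6)
That's 12 distinct rows out of 32 strategies.

12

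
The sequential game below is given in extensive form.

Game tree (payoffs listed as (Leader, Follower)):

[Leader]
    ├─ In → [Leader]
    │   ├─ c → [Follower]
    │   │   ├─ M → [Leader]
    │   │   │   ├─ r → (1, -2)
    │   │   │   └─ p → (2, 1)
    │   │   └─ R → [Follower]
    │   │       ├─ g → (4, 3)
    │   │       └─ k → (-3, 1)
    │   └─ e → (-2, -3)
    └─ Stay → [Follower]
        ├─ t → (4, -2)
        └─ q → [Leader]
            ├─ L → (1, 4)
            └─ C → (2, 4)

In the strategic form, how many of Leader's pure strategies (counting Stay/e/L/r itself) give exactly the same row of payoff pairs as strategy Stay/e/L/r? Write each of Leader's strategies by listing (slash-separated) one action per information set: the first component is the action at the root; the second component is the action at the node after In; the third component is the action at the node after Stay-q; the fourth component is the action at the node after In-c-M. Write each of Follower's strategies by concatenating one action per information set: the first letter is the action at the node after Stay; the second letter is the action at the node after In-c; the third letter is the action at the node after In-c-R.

4

Row for Stay/e/L/r (columns tMg, tMk, tRg, tRk, qMg, qMk, qRg, qRk): (4,-2) (4,-2) (4,-2) (4,-2) (1,4) (1,4) (1,4) (1,4).
Under Stay/e/L/r, Leader's choice at the node after In and at the node after In-c-M can never be reached regardless of what Follower does, so varying those choices leaves every outcome unchanged.
Holding the reachable choices fixed and varying the unreachable ones freely already gives 2 × 2 = 4 equivalent strategies.
No other strategy reproduces this row, so those 4 are the full class: Stay/c/L/r, Stay/c/L/p, Stay/e/L/r, Stay/e/L/p.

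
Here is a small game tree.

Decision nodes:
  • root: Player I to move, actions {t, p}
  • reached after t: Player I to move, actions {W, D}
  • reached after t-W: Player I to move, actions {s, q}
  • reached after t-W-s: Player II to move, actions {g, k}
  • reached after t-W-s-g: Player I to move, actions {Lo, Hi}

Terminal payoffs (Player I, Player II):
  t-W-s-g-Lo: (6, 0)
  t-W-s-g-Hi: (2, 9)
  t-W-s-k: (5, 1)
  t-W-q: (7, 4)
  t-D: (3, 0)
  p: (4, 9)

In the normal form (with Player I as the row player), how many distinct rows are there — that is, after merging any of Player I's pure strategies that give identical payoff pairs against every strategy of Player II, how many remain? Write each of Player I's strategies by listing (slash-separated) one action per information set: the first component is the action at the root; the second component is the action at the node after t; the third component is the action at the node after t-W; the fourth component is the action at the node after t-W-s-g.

5

Player I has 16 pure strategies: t/W/s/Lo, t/W/s/Hi, t/W/q/Lo, t/W/q/Hi, t/D/s/Lo, t/D/s/Hi, t/D/q/Lo, t/D/q/Hi, p/W/s/Lo, p/W/s/Hi, p/W/q/Lo, p/W/q/Hi, p/D/s/Lo, p/D/s/Hi, p/D/q/Lo, p/D/q/Hi. Columns: g, k.
{t/W/s/Lo} → row (6,0) (5,1)
{t/W/s/Hi} → row (2,9) (5,1)
{t/W/q/Lo, t/W/q/Hi} → row (7,4) (7,4)
{t/D/s/Lo, t/D/s/Hi, t/D/q/Lo, t/D/q/Hi} → row (3,0) (3,0)
{p/W/s/Lo, p/W/s/Hi, p/W/q/Lo, p/W/q/Hi, p/D/s/Lo, p/D/s/Hi, p/D/q/Lo, p/D/q/Hi} → row (4,9) (4,9)
That's 5 distinct rows out of 16 strategies.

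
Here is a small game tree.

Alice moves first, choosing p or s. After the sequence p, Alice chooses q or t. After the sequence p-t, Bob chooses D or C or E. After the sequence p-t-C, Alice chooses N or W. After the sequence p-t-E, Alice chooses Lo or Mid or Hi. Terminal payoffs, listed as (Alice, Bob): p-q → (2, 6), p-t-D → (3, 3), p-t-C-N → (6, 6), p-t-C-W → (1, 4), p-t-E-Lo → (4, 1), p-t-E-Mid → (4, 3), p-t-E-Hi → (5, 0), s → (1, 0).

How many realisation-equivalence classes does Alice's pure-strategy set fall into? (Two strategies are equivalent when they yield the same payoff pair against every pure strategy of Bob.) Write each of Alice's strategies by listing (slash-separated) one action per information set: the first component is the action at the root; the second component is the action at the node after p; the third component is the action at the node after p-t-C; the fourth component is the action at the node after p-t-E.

Alice has 24 pure strategies: p/q/N/Lo, p/q/N/Mid, p/q/N/Hi, p/q/W/Lo, p/q/W/Mid, p/q/W/Hi, p/t/N/Lo, p/t/N/Mid, p/t/N/Hi, p/t/W/Lo, p/t/W/Mid, p/t/W/Hi, s/q/N/Lo, s/q/N/Mid, s/q/N/Hi, s/q/W/Lo, s/q/W/Mid, s/q/W/Hi, s/t/N/Lo, s/t/N/Mid, s/t/N/Hi, s/t/W/Lo, s/t/W/Mid, s/t/W/Hi. Columns: D, C, E.
{p/q/N/Lo, p/q/N/Mid, p/q/N/Hi, p/q/W/Lo, p/q/W/Mid, p/q/W/Hi} → row (2,6) (2,6) (2,6)
{p/t/N/Lo} → row (3,3) (6,6) (4,1)
{p/t/N/Mid} → row (3,3) (6,6) (4,3)
{p/t/N/Hi} → row (3,3) (6,6) (5,0)
{p/t/W/Lo} → row (3,3) (1,4) (4,1)
{p/t/W/Mid} → row (3,3) (1,4) (4,3)
{p/t/W/Hi} → row (3,3) (1,4) (5,0)
{s/q/N/Lo, s/q/N/Mid, s/q/N/Hi, s/q/W/Lo, s/q/W/Mid, s/q/W/Hi, s/t/N/Lo, s/t/N/Mid, s/t/N/Hi, s/t/W/Lo, s/t/W/Mid, s/t/W/Hi} → row (1,0) (1,0) (1,0)
That's 8 distinct rows out of 24 strategies.

8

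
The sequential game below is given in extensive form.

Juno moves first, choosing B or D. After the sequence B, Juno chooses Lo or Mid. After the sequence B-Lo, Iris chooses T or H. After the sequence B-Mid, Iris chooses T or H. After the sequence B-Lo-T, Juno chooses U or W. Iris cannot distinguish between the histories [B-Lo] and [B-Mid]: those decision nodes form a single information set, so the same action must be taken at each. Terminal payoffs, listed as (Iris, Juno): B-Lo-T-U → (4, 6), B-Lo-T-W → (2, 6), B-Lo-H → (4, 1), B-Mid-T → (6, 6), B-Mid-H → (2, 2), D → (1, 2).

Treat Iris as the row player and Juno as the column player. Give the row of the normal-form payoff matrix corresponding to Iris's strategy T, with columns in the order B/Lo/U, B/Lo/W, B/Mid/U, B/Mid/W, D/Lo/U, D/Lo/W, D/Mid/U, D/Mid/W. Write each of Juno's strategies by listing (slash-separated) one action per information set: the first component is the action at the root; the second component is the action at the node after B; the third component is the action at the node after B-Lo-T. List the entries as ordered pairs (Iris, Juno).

vs B/Lo/U: Juno plays B → Juno plays Lo at [B] → Iris plays T at [B-Lo] → Juno plays U at [B-Lo-T] → (4, 6)
vs B/Lo/W: Juno plays B → Juno plays Lo at [B] → Iris plays T at [B-Lo] → Juno plays W at [B-Lo-T] → (2, 6)
vs B/Mid/U: Juno plays B → Juno plays Mid at [B] → Iris plays T at [B-Mid] → (6, 6)
vs B/Mid/W: Juno plays B → Juno plays Mid at [B] → Iris plays T at [B-Mid] → (6, 6)
vs D/Lo/U: Juno plays D → (1, 2)
vs D/Lo/W: Juno plays D → (1, 2)
vs D/Mid/U: Juno plays D → (1, 2)
vs D/Mid/W: Juno plays D → (1, 2)

(4,6) (2,6) (6,6) (6,6) (1,2) (1,2) (1,2) (1,2)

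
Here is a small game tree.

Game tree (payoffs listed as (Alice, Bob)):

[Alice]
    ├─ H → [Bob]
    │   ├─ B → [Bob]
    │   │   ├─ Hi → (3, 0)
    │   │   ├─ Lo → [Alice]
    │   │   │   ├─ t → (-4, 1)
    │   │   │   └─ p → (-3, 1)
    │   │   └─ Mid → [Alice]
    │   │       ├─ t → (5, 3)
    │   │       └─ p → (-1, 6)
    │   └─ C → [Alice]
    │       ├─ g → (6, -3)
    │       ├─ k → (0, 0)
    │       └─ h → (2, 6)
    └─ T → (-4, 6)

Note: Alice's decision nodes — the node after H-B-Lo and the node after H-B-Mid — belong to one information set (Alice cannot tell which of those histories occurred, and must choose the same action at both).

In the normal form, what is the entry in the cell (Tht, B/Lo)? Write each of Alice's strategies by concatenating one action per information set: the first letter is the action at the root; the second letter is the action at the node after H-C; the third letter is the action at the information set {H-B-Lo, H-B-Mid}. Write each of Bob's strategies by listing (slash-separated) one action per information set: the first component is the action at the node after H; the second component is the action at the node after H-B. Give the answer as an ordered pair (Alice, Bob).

Trace the play path from the root:
  Alice plays T
→ terminal payoff (-4, 6).
(Alice's choice at the node after H-C is never reached on this path, so it doesn't affect the outcome.)

(-4, 6)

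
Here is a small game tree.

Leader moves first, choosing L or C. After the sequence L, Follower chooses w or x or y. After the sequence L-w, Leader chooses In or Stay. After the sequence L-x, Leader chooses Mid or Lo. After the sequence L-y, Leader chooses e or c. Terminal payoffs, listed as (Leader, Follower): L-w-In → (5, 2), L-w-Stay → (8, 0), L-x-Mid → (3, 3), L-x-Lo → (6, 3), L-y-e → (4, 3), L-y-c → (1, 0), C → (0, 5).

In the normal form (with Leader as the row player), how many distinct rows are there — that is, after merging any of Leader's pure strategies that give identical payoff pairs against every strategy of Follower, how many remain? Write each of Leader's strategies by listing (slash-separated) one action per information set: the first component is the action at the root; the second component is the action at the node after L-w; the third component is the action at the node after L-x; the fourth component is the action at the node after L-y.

Leader has 16 pure strategies: L/In/Mid/e, L/In/Mid/c, L/In/Lo/e, L/In/Lo/c, L/Stay/Mid/e, L/Stay/Mid/c, L/Stay/Lo/e, L/Stay/Lo/c, C/In/Mid/e, C/In/Mid/c, C/In/Lo/e, C/In/Lo/c, C/Stay/Mid/e, C/Stay/Mid/c, C/Stay/Lo/e, C/Stay/Lo/c. Columns: w, x, y.
{L/In/Mid/e} → row (5,2) (3,3) (4,3)
{L/In/Mid/c} → row (5,2) (3,3) (1,0)
{L/In/Lo/e} → row (5,2) (6,3) (4,3)
{L/In/Lo/c} → row (5,2) (6,3) (1,0)
{L/Stay/Mid/e} → row (8,0) (3,3) (4,3)
{L/Stay/Mid/c} → row (8,0) (3,3) (1,0)
{L/Stay/Lo/e} → row (8,0) (6,3) (4,3)
{L/Stay/Lo/c} → row (8,0) (6,3) (1,0)
{C/In/Mid/e, C/In/Mid/c, C/In/Lo/e, C/In/Lo/c, C/Stay/Mid/e, C/Stay/Mid/c, C/Stay/Lo/e, C/Stay/Lo/c} → row (0,5) (0,5) (0,5)
That's 9 distinct rows out of 16 strategies.

9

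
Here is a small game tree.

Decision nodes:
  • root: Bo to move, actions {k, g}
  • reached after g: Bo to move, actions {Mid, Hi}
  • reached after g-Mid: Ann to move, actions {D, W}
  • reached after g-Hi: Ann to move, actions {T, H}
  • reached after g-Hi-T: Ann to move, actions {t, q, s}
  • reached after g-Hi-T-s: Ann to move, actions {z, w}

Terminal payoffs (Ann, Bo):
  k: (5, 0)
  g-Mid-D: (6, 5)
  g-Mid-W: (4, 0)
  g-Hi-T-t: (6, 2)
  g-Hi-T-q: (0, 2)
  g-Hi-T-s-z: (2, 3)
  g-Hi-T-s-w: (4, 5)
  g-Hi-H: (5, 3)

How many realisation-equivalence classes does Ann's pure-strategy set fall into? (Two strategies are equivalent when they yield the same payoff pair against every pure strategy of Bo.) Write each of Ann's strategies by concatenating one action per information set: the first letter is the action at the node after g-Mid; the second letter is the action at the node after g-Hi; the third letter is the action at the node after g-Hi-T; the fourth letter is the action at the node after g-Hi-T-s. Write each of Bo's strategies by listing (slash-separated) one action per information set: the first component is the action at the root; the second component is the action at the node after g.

10

Ann has 24 pure strategies: DTtz, DTtw, DTqz, DTqw, DTsz, DTsw, DHtz, DHtw, DHqz, DHqw, DHsz, DHsw, WTtz, WTtw, WTqz, WTqw, WTsz, WTsw, WHtz, WHtw, WHqz, WHqw, WHsz, WHsw. Columns: k/Mid, k/Hi, g/Mid, g/Hi.
{DTtz, DTtw} → row (5,0) (5,0) (6,5) (6,2)
{DTqz, DTqw} → row (5,0) (5,0) (6,5) (0,2)
{DTsz} → row (5,0) (5,0) (6,5) (2,3)
{DTsw} → row (5,0) (5,0) (6,5) (4,5)
{DHtz, DHtw, DHqz, DHqw, DHsz, DHsw} → row (5,0) (5,0) (6,5) (5,3)
{WTtz, WTtw} → row (5,0) (5,0) (4,0) (6,2)
{WTqz, WTqw} → row (5,0) (5,0) (4,0) (0,2)
{WTsz} → row (5,0) (5,0) (4,0) (2,3)
{WTsw} → row (5,0) (5,0) (4,0) (4,5)
{WHtz, WHtw, WHqz, WHqw, WHsz, WHsw} → row (5,0) (5,0) (4,0) (5,3)
That's 10 distinct rows out of 24 strategies.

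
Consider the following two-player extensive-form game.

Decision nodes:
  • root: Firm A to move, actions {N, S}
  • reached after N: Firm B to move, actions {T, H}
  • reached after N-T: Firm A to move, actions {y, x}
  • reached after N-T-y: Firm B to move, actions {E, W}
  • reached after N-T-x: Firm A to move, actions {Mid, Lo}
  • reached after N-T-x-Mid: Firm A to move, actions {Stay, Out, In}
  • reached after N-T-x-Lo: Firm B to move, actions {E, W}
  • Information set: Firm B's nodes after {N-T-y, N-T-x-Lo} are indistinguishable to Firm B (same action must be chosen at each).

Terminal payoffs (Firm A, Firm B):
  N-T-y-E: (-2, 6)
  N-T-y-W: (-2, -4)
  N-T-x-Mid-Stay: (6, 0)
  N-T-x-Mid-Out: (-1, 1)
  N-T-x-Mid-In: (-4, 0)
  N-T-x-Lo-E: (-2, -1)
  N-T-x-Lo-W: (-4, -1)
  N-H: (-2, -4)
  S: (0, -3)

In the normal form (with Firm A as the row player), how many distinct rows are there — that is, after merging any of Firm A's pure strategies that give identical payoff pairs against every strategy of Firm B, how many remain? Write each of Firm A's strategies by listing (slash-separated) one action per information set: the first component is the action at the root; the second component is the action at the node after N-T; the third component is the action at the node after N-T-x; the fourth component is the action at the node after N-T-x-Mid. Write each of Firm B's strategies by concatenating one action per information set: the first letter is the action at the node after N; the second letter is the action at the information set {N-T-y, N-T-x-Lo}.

6

Firm A has 24 pure strategies: N/y/Mid/Stay, N/y/Mid/Out, N/y/Mid/In, N/y/Lo/Stay, N/y/Lo/Out, N/y/Lo/In, N/x/Mid/Stay, N/x/Mid/Out, N/x/Mid/In, N/x/Lo/Stay, N/x/Lo/Out, N/x/Lo/In, S/y/Mid/Stay, S/y/Mid/Out, S/y/Mid/In, S/y/Lo/Stay, S/y/Lo/Out, S/y/Lo/In, S/x/Mid/Stay, S/x/Mid/Out, S/x/Mid/In, S/x/Lo/Stay, S/x/Lo/Out, S/x/Lo/In. Columns: TE, TW, HE, HW.
{N/y/Mid/Stay, N/y/Mid/Out, N/y/Mid/In, N/y/Lo/Stay, N/y/Lo/Out, N/y/Lo/In} → row (-2,6) (-2,-4) (-2,-4) (-2,-4)
{N/x/Mid/Stay} → row (6,0) (6,0) (-2,-4) (-2,-4)
{N/x/Mid/Out} → row (-1,1) (-1,1) (-2,-4) (-2,-4)
{N/x/Mid/In} → row (-4,0) (-4,0) (-2,-4) (-2,-4)
{N/x/Lo/Stay, N/x/Lo/Out, N/x/Lo/In} → row (-2,-1) (-4,-1) (-2,-4) (-2,-4)
{S/y/Mid/Stay, S/y/Mid/Out, S/y/Mid/In, S/y/Lo/Stay, S/y/Lo/Out, S/y/Lo/In, S/x/Mid/Stay, S/x/Mid/Out, S/x/Mid/In, S/x/Lo/Stay, S/x/Lo/Out, S/x/Lo/In} → row (0,-3) (0,-3) (0,-3) (0,-3)
That's 6 distinct rows out of 24 strategies.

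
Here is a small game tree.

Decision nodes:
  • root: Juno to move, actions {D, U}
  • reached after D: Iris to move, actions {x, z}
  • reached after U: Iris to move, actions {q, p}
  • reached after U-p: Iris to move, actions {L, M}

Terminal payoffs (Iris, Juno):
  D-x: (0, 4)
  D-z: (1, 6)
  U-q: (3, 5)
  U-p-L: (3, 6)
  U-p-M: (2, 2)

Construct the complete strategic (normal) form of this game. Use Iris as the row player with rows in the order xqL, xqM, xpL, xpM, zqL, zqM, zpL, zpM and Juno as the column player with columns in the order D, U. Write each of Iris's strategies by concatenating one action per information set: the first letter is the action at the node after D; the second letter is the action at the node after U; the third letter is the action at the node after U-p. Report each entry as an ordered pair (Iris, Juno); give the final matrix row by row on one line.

            D        U
 xqL    (0,4)    (3,5)
 xqM    (0,4)    (3,5)
 xpL    (0,4)    (3,6)
 xpM    (0,4)    (2,2)
 zqL    (1,6)    (3,5)
 zqM    (1,6)    (3,5)
 zpL    (1,6)    (3,6)
 zpM    (1,6)    (2,2)

xqL: (0,4) (3,5) | xqM: (0,4) (3,5) | xpL: (0,4) (3,6) | xpM: (0,4) (2,2) | zqL: (1,6) (3,5) | zqM: (1,6) (3,5) | zpL: (1,6) (3,6) | zpM: (1,6) (2,2)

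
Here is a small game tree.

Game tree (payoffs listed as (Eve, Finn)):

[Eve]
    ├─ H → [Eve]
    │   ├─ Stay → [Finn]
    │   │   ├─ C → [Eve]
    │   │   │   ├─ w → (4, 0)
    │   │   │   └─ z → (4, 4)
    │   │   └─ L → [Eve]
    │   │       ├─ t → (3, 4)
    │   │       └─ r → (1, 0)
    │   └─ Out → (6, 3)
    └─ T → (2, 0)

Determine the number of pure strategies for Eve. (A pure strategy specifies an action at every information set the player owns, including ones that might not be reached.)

16

Eve owns the root with actions {H, T} — two choices.
Eve owns the node after H with actions {Stay, Out} — two choices.
Eve owns the node after H-Stay-C with actions {w, z} — two choices.
Eve owns the node after H-Stay-L with actions {t, r} — two choices.
A pure strategy fixes one action at each information set independently, so the count is the product 2 × 2 × 2 × 2 = 16.
(For reference, Finn has 2 pure strategies, giving a 16×2 normal-form matrix.)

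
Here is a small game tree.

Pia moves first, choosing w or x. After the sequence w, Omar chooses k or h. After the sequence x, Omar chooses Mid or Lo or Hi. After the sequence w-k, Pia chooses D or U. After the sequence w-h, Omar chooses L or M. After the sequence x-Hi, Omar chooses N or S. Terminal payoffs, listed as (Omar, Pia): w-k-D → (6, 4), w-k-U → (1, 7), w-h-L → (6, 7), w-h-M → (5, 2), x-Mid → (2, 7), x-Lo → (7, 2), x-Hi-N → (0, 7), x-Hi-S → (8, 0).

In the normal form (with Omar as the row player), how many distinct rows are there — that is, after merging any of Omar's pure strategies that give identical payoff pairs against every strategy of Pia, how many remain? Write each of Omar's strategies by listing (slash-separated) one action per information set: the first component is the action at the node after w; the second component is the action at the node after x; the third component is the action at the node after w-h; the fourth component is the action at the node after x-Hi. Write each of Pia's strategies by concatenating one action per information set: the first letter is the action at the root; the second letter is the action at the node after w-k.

12

Omar has 24 pure strategies: k/Mid/L/N, k/Mid/L/S, k/Mid/M/N, k/Mid/M/S, k/Lo/L/N, k/Lo/L/S, k/Lo/M/N, k/Lo/M/S, k/Hi/L/N, k/Hi/L/S, k/Hi/M/N, k/Hi/M/S, h/Mid/L/N, h/Mid/L/S, h/Mid/M/N, h/Mid/M/S, h/Lo/L/N, h/Lo/L/S, h/Lo/M/N, h/Lo/M/S, h/Hi/L/N, h/Hi/L/S, h/Hi/M/N, h/Hi/M/S. Columns: wD, wU, xD, xU.
{k/Mid/L/N, k/Mid/L/S, k/Mid/M/N, k/Mid/M/S} → row (6,4) (1,7) (2,7) (2,7)
{k/Lo/L/N, k/Lo/L/S, k/Lo/M/N, k/Lo/M/S} → row (6,4) (1,7) (7,2) (7,2)
{k/Hi/L/N, k/Hi/M/N} → row (6,4) (1,7) (0,7) (0,7)
{k/Hi/L/S, k/Hi/M/S} → row (6,4) (1,7) (8,0) (8,0)
{h/Mid/L/N, h/Mid/L/S} → row (6,7) (6,7) (2,7) (2,7)
{h/Mid/M/N, h/Mid/M/S} → row (5,2) (5,2) (2,7) (2,7)
{h/Lo/L/N, h/Lo/L/S} → row (6,7) (6,7) (7,2) (7,2)
{h/Lo/M/N, h/Lo/M/S} → row (5,2) (5,2) (7,2) (7,2)
{h/Hi/L/N} → row (6,7) (6,7) (0,7) (0,7)
{h/Hi/L/S} → row (6,7) (6,7) (8,0) (8,0)
{h/Hi/M/N} → row (5,2) (5,2) (0,7) (0,7)
{h/Hi/M/S} → row (5,2) (5,2) (8,0) (8,0)
That's 12 distinct rows out of 24 strategies.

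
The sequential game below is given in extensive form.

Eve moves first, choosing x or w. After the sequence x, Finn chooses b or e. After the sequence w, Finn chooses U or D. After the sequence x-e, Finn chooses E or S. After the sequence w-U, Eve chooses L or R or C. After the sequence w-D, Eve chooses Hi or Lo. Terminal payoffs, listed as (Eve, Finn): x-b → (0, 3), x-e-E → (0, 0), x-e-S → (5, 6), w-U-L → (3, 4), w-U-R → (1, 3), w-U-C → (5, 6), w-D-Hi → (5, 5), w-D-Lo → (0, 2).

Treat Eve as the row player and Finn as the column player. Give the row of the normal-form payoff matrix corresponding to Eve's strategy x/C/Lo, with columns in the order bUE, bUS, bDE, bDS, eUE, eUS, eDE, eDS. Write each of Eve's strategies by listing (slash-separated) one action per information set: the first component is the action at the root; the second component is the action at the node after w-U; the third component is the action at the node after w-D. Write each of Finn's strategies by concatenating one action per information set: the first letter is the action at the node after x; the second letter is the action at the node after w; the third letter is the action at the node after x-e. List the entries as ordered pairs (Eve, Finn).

(0,3) (0,3) (0,3) (0,3) (0,0) (5,6) (0,0) (5,6)

vs bUE: Eve plays x → Finn plays b at [x] → (0, 3)
vs bUS: Eve plays x → Finn plays b at [x] → (0, 3)
vs bDE: Eve plays x → Finn plays b at [x] → (0, 3)
vs bDS: Eve plays x → Finn plays b at [x] → (0, 3)
vs eUE: Eve plays x → Finn plays e at [x] → Finn plays E at [x-e] → (0, 0)
vs eUS: Eve plays x → Finn plays e at [x] → Finn plays S at [x-e] → (5, 6)
vs eDE: Eve plays x → Finn plays e at [x] → Finn plays E at [x-e] → (0, 0)
vs eDS: Eve plays x → Finn plays e at [x] → Finn plays S at [x-e] → (5, 6)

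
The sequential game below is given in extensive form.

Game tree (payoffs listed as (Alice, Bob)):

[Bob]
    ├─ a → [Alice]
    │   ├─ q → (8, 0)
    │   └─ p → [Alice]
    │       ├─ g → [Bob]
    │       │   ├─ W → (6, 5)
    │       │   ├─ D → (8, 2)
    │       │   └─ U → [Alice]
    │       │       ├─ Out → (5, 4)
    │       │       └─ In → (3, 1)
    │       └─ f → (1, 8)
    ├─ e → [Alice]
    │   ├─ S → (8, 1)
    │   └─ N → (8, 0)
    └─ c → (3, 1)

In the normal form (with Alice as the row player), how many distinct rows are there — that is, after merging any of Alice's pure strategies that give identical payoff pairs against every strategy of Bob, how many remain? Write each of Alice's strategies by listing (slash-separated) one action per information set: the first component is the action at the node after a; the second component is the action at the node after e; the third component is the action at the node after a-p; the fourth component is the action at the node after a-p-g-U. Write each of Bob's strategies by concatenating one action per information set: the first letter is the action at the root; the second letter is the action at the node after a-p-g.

Alice has 16 pure strategies: q/S/g/Out, q/S/g/In, q/S/f/Out, q/S/f/In, q/N/g/Out, q/N/g/In, q/N/f/Out, q/N/f/In, p/S/g/Out, p/S/g/In, p/S/f/Out, p/S/f/In, p/N/g/Out, p/N/g/In, p/N/f/Out, p/N/f/In. Columns: aW, aD, aU, eW, eD, eU, cW, cD, cU.
{q/S/g/Out, q/S/g/In, q/S/f/Out, q/S/f/In} → row (8,0) (8,0) (8,0) (8,1) (8,1) (8,1) (3,1) (3,1) (3,1)
{q/N/g/Out, q/N/g/In, q/N/f/Out, q/N/f/In} → row (8,0) (8,0) (8,0) (8,0) (8,0) (8,0) (3,1) (3,1) (3,1)
{p/S/g/Out} → row (6,5) (8,2) (5,4) (8,1) (8,1) (8,1) (3,1) (3,1) (3,1)
{p/S/g/In} → row (6,5) (8,2) (3,1) (8,1) (8,1) (8,1) (3,1) (3,1) (3,1)
{p/S/f/Out, p/S/f/In} → row (1,8) (1,8) (1,8) (8,1) (8,1) (8,1) (3,1) (3,1) (3,1)
{p/N/g/Out} → row (6,5) (8,2) (5,4) (8,0) (8,0) (8,0) (3,1) (3,1) (3,1)
{p/N/g/In} → row (6,5) (8,2) (3,1) (8,0) (8,0) (8,0) (3,1) (3,1) (3,1)
{p/N/f/Out, p/N/f/In} → row (1,8) (1,8) (1,8) (8,0) (8,0) (8,0) (3,1) (3,1) (3,1)
That's 8 distinct rows out of 16 strategies.

8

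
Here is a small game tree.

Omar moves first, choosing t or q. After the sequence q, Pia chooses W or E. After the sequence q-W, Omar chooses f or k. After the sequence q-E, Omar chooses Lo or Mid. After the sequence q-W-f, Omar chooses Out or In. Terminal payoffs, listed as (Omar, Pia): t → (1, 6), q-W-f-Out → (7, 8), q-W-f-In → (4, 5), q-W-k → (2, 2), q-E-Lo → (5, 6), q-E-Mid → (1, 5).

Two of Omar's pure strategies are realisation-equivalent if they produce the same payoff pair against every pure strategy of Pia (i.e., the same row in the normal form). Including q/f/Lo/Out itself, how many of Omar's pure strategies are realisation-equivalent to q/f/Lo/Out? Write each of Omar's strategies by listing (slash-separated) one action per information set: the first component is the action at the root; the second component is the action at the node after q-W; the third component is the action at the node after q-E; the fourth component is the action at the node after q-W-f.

Row for q/f/Lo/Out (columns W, E): (7,8) (5,6).
Every one of Omar's information sets is on the play path for some reply by Pia when Omar follows q/f/Lo/Out.
Changing the action at any of them therefore changes at least one column, so only q/f/Lo/Out itself gives this row.

1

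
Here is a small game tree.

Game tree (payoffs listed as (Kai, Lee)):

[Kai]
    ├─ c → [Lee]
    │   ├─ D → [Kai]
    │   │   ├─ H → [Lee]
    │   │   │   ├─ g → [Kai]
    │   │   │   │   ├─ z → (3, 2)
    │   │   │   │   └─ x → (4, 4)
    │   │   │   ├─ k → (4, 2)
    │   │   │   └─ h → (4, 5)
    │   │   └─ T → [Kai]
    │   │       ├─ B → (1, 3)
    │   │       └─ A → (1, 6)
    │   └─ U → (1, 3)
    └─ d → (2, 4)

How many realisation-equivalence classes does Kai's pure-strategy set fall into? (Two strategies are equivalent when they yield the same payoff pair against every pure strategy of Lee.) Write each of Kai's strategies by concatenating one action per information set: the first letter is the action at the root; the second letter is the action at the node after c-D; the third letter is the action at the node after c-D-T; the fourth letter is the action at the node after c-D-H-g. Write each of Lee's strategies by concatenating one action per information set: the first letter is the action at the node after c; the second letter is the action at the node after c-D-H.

Kai has 16 pure strategies: cHBz, cHBx, cHAz, cHAx, cTBz, cTBx, cTAz, cTAx, dHBz, dHBx, dHAz, dHAx, dTBz, dTBx, dTAz, dTAx. Columns: Dg, Dk, Dh, Ug, Uk, Uh.
{cHBz, cHAz} → row (3,2) (4,2) (4,5) (1,3) (1,3) (1,3)
{cHBx, cHAx} → row (4,4) (4,2) (4,5) (1,3) (1,3) (1,3)
{cTBz, cTBx} → row (1,3) (1,3) (1,3) (1,3) (1,3) (1,3)
{cTAz, cTAx} → row (1,6) (1,6) (1,6) (1,3) (1,3) (1,3)
{dHBz, dHBx, dHAz, dHAx, dTBz, dTBx, dTAz, dTAx} → row (2,4) (2,4) (2,4) (2,4) (2,4) (2,4)
That's 5 distinct rows out of 16 strategies.

5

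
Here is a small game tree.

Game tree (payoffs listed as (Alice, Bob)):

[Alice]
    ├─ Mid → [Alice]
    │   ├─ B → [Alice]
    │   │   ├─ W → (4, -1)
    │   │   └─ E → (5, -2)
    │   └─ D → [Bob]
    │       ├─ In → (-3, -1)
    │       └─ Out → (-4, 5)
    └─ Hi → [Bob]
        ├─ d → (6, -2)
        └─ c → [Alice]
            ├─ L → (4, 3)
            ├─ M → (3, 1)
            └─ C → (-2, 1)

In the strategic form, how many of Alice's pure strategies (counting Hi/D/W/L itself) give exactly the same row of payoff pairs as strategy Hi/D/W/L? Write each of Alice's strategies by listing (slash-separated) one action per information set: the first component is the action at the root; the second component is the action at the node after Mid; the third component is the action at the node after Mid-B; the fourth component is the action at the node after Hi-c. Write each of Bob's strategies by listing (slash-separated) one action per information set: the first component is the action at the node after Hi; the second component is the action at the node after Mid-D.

Row for Hi/D/W/L (columns d/In, d/Out, c/In, c/Out): (6,-2) (6,-2) (4,3) (4,3).
Under Hi/D/W/L, Alice's choice at the node after Mid and at the node after Mid-B can never be reached regardless of what Bob does, so varying those choices leaves every outcome unchanged.
Holding the reachable choices fixed and varying the unreachable ones freely already gives 2 × 2 = 4 equivalent strategies.
No other strategy reproduces this row, so those 4 are the full class: Hi/B/W/L, Hi/B/E/L, Hi/D/W/L, Hi/D/E/L.

4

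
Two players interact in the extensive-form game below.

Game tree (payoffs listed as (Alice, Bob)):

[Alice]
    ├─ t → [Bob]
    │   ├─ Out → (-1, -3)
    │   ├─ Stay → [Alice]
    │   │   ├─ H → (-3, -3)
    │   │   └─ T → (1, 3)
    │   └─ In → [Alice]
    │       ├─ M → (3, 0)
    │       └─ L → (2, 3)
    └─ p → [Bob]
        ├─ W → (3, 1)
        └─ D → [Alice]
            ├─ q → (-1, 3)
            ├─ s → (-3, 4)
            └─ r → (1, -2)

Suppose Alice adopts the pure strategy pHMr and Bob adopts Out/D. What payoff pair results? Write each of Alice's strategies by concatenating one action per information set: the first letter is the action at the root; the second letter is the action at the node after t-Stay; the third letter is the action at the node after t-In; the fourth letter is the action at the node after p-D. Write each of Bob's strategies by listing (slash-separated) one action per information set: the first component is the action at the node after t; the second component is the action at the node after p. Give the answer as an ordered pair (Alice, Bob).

Trace the play path from the root:
  Alice plays p
  Bob plays D at [p]
  Alice plays r at [p-D]
→ terminal payoff (1, -2).
(Alice's choice at the node after t-Stay is never reached on this path, so it doesn't affect the outcome.)

(1, -2)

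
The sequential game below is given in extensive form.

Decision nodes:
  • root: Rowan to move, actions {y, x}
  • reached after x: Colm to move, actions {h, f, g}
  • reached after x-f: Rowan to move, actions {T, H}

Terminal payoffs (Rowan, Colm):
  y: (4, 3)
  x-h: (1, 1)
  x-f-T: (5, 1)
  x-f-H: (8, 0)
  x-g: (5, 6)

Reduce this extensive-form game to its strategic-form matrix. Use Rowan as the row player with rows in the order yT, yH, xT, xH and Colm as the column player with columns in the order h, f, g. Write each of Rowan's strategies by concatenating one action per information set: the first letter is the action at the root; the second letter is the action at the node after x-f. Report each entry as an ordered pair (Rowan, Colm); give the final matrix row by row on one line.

            h        f        g
  yT    (4,3)    (4,3)    (4,3)
  yH    (4,3)    (4,3)    (4,3)
  xT    (1,1)    (5,1)    (5,6)
  xH    (1,1)    (8,0)    (5,6)

yT: (4,3) (4,3) (4,3) | yH: (4,3) (4,3) (4,3) | xT: (1,1) (5,1) (5,6) | xH: (1,1) (8,0) (5,6)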